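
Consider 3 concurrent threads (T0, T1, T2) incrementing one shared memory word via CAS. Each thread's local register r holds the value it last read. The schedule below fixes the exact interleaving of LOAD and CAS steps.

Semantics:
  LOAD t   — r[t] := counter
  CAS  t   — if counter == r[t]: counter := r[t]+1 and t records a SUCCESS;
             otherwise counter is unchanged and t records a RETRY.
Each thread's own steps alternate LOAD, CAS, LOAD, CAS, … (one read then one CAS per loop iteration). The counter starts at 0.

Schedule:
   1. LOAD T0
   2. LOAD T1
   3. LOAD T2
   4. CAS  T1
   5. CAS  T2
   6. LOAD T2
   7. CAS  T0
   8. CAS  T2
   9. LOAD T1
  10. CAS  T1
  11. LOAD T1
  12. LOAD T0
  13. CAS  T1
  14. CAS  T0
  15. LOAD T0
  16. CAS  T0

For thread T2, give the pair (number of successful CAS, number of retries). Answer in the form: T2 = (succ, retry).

T2 = (1, 1)

   1) LOAD T0:  M=0  r_T0=0
   2) LOAD T1:  M=0  r_T1=0
   3) LOAD T2:  M=0  r_T2=0
   4) CAS  T1:  M=1  r_T1=0 ✓
   5) CAS  T2:  M=1  r_T2=0 ✗
   6) LOAD T2:  M=1  r_T2=1
   7) CAS  T0:  M=1  r_T0=0 ✗
   8) CAS  T2:  M=2  r_T2=1 ✓
   9) LOAD T1:  M=2  r_T1=2
  10) CAS  T1:  M=3  r_T1=2 ✓
  11) LOAD T1:  M=3  r_T1=3
  12) LOAD T0:  M=3  r_T0=3
  13) CAS  T1:  M=4  r_T1=3 ✓
  14) CAS  T0:  M=4  r_T0=3 ✗
  15) LOAD T0:  M=4  r_T0=4
  16) CAS  T0:  M=5  r_T0=4 ✓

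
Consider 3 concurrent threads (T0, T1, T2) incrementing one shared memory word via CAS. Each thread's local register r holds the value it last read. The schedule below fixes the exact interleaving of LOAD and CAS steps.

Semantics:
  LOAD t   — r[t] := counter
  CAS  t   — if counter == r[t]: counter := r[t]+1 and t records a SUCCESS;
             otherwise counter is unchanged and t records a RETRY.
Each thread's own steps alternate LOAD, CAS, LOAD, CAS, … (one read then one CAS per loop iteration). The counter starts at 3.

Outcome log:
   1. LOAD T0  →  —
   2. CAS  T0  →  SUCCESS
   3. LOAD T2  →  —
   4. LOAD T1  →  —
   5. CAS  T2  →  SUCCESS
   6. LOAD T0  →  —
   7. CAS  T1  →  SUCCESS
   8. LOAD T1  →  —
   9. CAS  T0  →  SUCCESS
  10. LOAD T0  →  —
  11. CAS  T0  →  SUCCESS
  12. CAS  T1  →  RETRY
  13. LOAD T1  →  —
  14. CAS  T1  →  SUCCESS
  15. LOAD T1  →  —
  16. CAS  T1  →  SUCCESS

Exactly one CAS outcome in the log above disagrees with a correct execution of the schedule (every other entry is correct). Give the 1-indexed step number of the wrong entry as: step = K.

Correct run:
[1] T0.load  rd  (counter 3, T0.r 3)
[2] T0.cas  hit  (counter 4, T0.r 3)
[3] T2.load  rd  (counter 4, T2.r 4)
[4] T1.load  rd  (counter 4, T1.r 4)
[5] T2.cas  hit  (counter 5, T2.r 4)
[6] T0.load  rd  (counter 5, T0.r 5)
[7] T1.cas  miss  (counter 5, T1.r 4)
[8] T1.load  rd  (counter 5, T1.r 5)
[9] T0.cas  hit  (counter 6, T0.r 5)
[10] T0.load  rd  (counter 6, T0.r 6)
[11] T0.cas  hit  (counter 7, T0.r 6)
[12] T1.cas  miss  (counter 7, T1.r 5)
[13] T1.load  rd  (counter 7, T1.r 7)
[14] T1.cas  hit  (counter 8, T1.r 7)
[15] T1.load  rd  (counter 8, T1.r 8)
[16] T1.cas  hit  (counter 9, T1.r 8)
Flip is step 7.

step = 7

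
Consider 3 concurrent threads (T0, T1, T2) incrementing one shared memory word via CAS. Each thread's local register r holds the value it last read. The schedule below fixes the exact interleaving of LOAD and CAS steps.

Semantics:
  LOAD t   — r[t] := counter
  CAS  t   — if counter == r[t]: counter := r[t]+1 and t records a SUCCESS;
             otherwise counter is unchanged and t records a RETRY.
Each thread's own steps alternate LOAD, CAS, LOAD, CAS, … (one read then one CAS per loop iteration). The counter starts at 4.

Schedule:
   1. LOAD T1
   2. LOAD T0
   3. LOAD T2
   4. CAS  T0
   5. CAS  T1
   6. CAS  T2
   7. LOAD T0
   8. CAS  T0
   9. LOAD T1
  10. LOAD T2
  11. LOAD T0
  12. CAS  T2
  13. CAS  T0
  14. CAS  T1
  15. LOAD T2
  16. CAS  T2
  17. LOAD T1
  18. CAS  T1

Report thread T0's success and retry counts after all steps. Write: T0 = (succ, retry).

T0 = (2, 1)

#1 T1 reads 4
#2 T0 reads 4
#3 T2 reads 4
#4 T0 CAS(4→5) writes; counter now 5
#5 T1 CAS(4→5) fails; counter now 5
#6 T2 CAS(4→5) fails; counter now 5
#7 T0 reads 5
#8 T0 CAS(5→6) writes; counter now 6
#9 T1 reads 6
#10 T2 reads 6
#11 T0 reads 6
#12 T2 CAS(6→7) writes; counter now 7
#13 T0 CAS(6→7) fails; counter now 7
#14 T1 CAS(6→7) fails; counter now 7
#15 T2 reads 7
#16 T2 CAS(7→8) writes; counter now 8
#17 T1 reads 8
#18 T1 CAS(8→9) writes; counter now 9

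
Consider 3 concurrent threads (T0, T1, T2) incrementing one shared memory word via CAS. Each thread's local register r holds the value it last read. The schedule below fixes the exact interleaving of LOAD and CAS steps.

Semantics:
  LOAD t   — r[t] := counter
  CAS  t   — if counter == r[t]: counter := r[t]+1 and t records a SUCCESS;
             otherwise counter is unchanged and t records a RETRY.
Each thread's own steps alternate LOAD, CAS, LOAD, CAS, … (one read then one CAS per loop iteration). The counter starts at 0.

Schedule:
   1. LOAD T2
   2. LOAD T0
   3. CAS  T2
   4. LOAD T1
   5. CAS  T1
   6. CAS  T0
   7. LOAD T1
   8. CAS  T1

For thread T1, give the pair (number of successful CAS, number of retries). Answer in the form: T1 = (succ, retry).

T1 = (2, 0)

step 1: T2 LOAD ⇒ load; ctr=0 reg=0
step 2: T0 LOAD ⇒ load; ctr=0 reg=0
step 3: T2 CAS ⇒ ok; ctr=1 reg=0
step 4: T1 LOAD ⇒ load; ctr=1 reg=1
step 5: T1 CAS ⇒ ok; ctr=2 reg=1
step 6: T0 CAS ⇒ retry; ctr=2 reg=0
step 7: T1 LOAD ⇒ load; ctr=2 reg=2
step 8: T1 CAS ⇒ ok; ctr=3 reg=2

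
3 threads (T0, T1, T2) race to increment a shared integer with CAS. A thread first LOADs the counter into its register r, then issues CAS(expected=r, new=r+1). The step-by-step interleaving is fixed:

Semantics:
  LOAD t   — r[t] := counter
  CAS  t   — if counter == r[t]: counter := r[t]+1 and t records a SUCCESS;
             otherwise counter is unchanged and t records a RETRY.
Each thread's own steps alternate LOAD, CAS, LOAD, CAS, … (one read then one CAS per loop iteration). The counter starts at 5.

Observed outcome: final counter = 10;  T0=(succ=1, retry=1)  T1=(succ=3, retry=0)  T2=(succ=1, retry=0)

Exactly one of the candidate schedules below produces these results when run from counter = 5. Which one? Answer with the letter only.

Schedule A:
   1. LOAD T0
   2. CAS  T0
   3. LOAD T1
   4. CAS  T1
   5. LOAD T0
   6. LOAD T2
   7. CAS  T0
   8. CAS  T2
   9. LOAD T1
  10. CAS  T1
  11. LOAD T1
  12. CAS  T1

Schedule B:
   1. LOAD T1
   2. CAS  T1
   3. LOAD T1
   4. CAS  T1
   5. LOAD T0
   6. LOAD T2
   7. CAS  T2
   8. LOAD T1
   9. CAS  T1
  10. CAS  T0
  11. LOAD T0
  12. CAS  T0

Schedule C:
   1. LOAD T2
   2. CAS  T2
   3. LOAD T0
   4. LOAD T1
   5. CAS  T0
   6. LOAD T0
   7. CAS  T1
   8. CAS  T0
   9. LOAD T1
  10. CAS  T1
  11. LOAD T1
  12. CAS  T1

Run B:
1. LOAD T1 → mem=5 r[T1]=5 [LOAD]
2. CAS T1 → mem=6 r[T1]=5 [OK]
3. LOAD T1 → mem=6 r[T1]=6 [LOAD]
4. CAS T1 → mem=7 r[T1]=6 [OK]
5. LOAD T0 → mem=7 r[T0]=7 [LOAD]
6. LOAD T2 → mem=7 r[T2]=7 [LOAD]
7. CAS T2 → mem=8 r[T2]=7 [OK]
8. LOAD T1 → mem=8 r[T1]=8 [LOAD]
9. CAS T1 → mem=9 r[T1]=8 [OK]
10. CAS T0 → mem=9 r[T0]=7 [RETRY]
11. LOAD T0 → mem=9 r[T0]=9 [LOAD]
12. CAS T0 → mem=10 r[T0]=9 [OK]

B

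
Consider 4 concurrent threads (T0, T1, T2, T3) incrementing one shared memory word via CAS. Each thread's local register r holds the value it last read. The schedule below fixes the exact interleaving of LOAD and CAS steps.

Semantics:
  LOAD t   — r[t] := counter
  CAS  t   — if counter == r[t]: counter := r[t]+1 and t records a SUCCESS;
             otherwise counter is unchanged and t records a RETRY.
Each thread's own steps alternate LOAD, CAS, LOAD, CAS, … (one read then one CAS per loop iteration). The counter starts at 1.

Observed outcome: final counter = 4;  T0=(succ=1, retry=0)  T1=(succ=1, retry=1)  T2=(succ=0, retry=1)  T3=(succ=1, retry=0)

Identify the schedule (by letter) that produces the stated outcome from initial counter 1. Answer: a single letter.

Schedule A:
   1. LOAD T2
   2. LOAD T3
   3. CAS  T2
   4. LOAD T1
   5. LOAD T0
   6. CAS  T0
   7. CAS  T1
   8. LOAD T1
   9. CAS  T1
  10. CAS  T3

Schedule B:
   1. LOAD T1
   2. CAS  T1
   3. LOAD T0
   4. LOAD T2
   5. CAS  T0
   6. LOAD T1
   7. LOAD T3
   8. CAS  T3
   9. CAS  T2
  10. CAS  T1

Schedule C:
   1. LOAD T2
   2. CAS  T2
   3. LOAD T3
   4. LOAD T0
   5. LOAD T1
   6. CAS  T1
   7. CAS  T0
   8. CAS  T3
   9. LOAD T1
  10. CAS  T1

Run B:
step 1: T1 LOAD ⇒ load; ctr=1 reg=1
step 2: T1 CAS ⇒ ok; ctr=2 reg=1
step 3: T0 LOAD ⇒ load; ctr=2 reg=2
step 4: T2 LOAD ⇒ load; ctr=2 reg=2
step 5: T0 CAS ⇒ ok; ctr=3 reg=2
step 6: T1 LOAD ⇒ load; ctr=3 reg=3
step 7: T3 LOAD ⇒ load; ctr=3 reg=3
step 8: T3 CAS ⇒ ok; ctr=4 reg=3
step 9: T2 CAS ⇒ retry; ctr=4 reg=2
step 10: T1 CAS ⇒ retry; ctr=4 reg=3

B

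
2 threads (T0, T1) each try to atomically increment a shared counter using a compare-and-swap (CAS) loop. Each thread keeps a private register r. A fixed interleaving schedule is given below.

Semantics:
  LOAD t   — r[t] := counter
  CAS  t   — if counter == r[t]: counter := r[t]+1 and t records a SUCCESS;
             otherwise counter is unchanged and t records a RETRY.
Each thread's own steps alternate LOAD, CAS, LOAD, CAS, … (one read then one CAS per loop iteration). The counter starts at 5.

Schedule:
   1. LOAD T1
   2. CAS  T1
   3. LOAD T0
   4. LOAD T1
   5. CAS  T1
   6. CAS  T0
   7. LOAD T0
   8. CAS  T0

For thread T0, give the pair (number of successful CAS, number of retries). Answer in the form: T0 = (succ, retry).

T0 = (1, 1)

#1 T1 reads 5
#2 T1 CAS(5→6) writes; counter now 6
#3 T0 reads 6
#4 T1 reads 6
#5 T1 CAS(6→7) writes; counter now 7
#6 T0 CAS(6→7) fails; counter now 7
#7 T0 reads 7
#8 T0 CAS(7→8) writes; counter now 8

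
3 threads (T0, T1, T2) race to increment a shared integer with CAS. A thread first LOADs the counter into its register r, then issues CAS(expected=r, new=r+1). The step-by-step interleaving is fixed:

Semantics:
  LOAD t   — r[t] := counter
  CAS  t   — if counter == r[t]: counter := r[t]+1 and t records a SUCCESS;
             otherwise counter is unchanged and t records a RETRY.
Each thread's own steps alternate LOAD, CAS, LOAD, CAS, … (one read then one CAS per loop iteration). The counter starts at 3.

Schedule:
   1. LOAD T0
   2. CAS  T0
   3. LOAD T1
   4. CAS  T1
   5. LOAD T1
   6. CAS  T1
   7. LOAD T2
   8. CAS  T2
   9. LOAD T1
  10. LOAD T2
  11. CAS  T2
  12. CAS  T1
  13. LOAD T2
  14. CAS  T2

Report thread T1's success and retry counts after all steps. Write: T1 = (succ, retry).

T1 = (2, 1)

#1 T0 reads 3
#2 T0 CAS(3→4) writes; counter now 4
#3 T1 reads 4
#4 T1 CAS(4→5) writes; counter now 5
#5 T1 reads 5
#6 T1 CAS(5→6) writes; counter now 6
#7 T2 reads 6
#8 T2 CAS(6→7) writes; counter now 7
#9 T1 reads 7
#10 T2 reads 7
#11 T2 CAS(7→8) writes; counter now 8
#12 T1 CAS(7→8) fails; counter now 8
#13 T2 reads 8
#14 T2 CAS(8→9) writes; counter now 9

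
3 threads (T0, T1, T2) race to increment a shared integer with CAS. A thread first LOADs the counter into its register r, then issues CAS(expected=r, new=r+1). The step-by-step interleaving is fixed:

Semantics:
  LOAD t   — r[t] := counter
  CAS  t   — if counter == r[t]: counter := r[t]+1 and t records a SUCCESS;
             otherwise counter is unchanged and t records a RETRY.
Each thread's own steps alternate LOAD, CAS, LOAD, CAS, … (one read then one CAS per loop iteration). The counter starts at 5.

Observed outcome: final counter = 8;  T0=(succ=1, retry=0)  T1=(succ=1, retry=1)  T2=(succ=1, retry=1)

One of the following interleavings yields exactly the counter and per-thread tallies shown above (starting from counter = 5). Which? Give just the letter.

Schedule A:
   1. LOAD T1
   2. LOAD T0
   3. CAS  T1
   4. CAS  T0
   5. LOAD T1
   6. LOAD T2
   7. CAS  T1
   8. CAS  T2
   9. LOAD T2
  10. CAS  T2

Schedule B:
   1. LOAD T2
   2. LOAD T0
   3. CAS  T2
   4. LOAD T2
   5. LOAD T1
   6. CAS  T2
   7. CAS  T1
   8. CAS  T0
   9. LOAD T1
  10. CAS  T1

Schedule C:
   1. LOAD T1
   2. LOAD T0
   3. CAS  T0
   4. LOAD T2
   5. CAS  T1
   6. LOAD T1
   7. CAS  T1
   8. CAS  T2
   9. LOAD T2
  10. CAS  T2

C

Tracing schedule C:
   1) LOAD T1:  M=5  r_T1=5
   2) LOAD T0:  M=5  r_T0=5
   3) CAS  T0:  M=6  r_T0=5 ✓
   4) LOAD T2:  M=6  r_T2=6
   5) CAS  T1:  M=6  r_T1=5 ✗
   6) LOAD T1:  M=6  r_T1=6
   7) CAS  T1:  M=7  r_T1=6 ✓
   8) CAS  T2:  M=7  r_T2=6 ✗
   9) LOAD T2:  M=7  r_T2=7
  10) CAS  T2:  M=8  r_T2=7 ✓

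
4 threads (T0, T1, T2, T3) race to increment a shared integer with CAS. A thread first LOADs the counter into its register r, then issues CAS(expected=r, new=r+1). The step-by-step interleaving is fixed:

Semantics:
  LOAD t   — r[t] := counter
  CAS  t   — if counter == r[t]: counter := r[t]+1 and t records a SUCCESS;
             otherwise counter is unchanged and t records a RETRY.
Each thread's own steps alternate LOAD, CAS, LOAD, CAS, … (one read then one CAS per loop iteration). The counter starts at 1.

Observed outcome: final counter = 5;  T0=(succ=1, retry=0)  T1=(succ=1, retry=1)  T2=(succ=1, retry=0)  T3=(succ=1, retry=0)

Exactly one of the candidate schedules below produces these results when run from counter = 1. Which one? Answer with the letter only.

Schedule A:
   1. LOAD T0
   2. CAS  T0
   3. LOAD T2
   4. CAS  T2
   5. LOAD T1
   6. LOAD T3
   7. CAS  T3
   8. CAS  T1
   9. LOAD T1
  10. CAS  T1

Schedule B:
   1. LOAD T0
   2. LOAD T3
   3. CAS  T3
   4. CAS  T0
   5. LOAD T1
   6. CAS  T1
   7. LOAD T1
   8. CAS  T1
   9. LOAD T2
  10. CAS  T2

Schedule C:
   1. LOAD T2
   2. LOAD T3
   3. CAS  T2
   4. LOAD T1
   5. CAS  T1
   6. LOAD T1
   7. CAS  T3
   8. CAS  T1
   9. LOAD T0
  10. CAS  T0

Run A:
1. LOAD T0 → mem=1 r[T0]=1 [LOAD]
2. CAS T0 → mem=2 r[T0]=1 [OK]
3. LOAD T2 → mem=2 r[T2]=2 [LOAD]
4. CAS T2 → mem=3 r[T2]=2 [OK]
5. LOAD T1 → mem=3 r[T1]=3 [LOAD]
6. LOAD T3 → mem=3 r[T3]=3 [LOAD]
7. CAS T3 → mem=4 r[T3]=3 [OK]
8. CAS T1 → mem=4 r[T1]=3 [RETRY]
9. LOAD T1 → mem=4 r[T1]=4 [LOAD]
10. CAS T1 → mem=5 r[T1]=4 [OK]

A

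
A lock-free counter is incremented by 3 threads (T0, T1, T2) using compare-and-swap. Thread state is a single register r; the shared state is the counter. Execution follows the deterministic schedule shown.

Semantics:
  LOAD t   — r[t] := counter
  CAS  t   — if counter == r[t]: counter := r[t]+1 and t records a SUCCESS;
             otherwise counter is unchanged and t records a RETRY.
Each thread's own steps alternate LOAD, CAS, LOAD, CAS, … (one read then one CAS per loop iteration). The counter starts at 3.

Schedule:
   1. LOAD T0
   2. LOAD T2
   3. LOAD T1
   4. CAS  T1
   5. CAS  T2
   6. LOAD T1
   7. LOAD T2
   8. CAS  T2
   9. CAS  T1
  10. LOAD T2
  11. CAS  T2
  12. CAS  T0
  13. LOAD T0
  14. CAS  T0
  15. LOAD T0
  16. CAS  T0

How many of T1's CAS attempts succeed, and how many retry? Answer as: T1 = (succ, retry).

   1) LOAD T0:  M=3  r_T0=3
   2) LOAD T2:  M=3  r_T2=3
   3) LOAD T1:  M=3  r_T1=3
   4) CAS  T1:  M=4  r_T1=3 ✓
   5) CAS  T2:  M=4  r_T2=3 ✗
   6) LOAD T1:  M=4  r_T1=4
   7) LOAD T2:  M=4  r_T2=4
   8) CAS  T2:  M=5  r_T2=4 ✓
   9) CAS  T1:  M=5  r_T1=4 ✗
  10) LOAD T2:  M=5  r_T2=5
  11) CAS  T2:  M=6  r_T2=5 ✓
  12) CAS  T0:  M=6  r_T0=3 ✗
  13) LOAD T0:  M=6  r_T0=6
  14) CAS  T0:  M=7  r_T0=6 ✓
  15) LOAD T0:  M=7  r_T0=7
  16) CAS  T0:  M=8  r_T0=7 ✓

T1 = (1, 1)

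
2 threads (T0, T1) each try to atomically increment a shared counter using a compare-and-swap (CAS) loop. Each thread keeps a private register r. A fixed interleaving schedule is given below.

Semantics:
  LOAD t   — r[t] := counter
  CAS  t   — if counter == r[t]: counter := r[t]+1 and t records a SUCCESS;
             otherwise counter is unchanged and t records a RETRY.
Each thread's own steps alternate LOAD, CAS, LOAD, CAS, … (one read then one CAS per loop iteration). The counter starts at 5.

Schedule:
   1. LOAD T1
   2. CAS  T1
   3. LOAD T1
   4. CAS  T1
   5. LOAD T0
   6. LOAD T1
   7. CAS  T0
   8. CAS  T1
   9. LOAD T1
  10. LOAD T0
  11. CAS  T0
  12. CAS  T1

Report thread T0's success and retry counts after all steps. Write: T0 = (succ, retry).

T0 = (2, 0)

1. LOAD T1 → mem=5 r[T1]=5 [LOAD]
2. CAS T1 → mem=6 r[T1]=5 [OK]
3. LOAD T1 → mem=6 r[T1]=6 [LOAD]
4. CAS T1 → mem=7 r[T1]=6 [OK]
5. LOAD T0 → mem=7 r[T0]=7 [LOAD]
6. LOAD T1 → mem=7 r[T1]=7 [LOAD]
7. CAS T0 → mem=8 r[T0]=7 [OK]
8. CAS T1 → mem=8 r[T1]=7 [RETRY]
9. LOAD T1 → mem=8 r[T1]=8 [LOAD]
10. LOAD T0 → mem=8 r[T0]=8 [LOAD]
11. CAS T0 → mem=9 r[T0]=8 [OK]
12. CAS T1 → mem=9 r[T1]=8 [RETRY]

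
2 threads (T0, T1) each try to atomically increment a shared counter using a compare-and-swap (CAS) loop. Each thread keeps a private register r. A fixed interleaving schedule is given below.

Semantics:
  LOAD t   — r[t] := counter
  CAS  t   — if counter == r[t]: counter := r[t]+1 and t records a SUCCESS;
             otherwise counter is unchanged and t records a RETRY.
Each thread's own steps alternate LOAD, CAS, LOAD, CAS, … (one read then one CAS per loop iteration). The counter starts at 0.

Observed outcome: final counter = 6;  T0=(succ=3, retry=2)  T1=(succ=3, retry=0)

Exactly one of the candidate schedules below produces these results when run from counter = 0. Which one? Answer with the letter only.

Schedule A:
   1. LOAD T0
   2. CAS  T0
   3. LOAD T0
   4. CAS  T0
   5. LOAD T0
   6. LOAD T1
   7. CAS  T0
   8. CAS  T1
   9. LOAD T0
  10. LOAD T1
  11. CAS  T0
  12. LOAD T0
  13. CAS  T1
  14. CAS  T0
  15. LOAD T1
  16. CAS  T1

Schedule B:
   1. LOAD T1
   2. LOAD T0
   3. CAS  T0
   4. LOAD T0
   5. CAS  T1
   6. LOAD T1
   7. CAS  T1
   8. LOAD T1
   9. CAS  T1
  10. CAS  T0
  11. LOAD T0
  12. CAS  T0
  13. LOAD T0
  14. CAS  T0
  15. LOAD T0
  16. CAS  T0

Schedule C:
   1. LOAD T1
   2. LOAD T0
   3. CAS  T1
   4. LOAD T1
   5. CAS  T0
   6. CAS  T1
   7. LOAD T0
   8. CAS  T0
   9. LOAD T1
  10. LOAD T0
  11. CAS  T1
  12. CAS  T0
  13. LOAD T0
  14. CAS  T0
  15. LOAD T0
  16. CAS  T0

Simulating candidate C:
#1 T1 reads 0
#2 T0 reads 0
#3 T1 CAS(0→1) writes; counter now 1
#4 T1 reads 1
#5 T0 CAS(0→1) fails; counter now 1
#6 T1 CAS(1→2) writes; counter now 2
#7 T0 reads 2
#8 T0 CAS(2→3) writes; counter now 3
#9 T1 reads 3
#10 T0 reads 3
#11 T1 CAS(3→4) writes; counter now 4
#12 T0 CAS(3→4) fails; counter now 4
#13 T0 reads 4
#14 T0 CAS(4→5) writes; counter now 5
#15 T0 reads 5
#16 T0 CAS(5→6) writes; counter now 6

C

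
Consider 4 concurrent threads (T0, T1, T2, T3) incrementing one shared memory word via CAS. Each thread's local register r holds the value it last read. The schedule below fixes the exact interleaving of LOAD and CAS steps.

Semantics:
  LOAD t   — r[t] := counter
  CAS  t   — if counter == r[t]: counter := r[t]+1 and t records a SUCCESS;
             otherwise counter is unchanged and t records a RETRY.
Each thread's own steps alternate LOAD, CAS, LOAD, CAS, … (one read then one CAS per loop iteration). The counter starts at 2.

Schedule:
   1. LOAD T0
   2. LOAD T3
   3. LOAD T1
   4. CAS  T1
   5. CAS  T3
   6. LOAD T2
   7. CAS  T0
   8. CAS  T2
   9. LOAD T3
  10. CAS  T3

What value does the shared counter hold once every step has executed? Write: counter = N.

counter = 5

[1] T0.load  rd  (counter 2, T0.r 2)
[2] T3.load  rd  (counter 2, T3.r 2)
[3] T1.load  rd  (counter 2, T1.r 2)
[4] T1.cas  hit  (counter 3, T1.r 2)
[5] T3.cas  miss  (counter 3, T3.r 2)
[6] T2.load  rd  (counter 3, T2.r 3)
[7] T0.cas  miss  (counter 3, T0.r 2)
[8] T2.cas  hit  (counter 4, T2.r 3)
[9] T3.load  rd  (counter 4, T3.r 4)
[10] T3.cas  hit  (counter 5, T3.r 4)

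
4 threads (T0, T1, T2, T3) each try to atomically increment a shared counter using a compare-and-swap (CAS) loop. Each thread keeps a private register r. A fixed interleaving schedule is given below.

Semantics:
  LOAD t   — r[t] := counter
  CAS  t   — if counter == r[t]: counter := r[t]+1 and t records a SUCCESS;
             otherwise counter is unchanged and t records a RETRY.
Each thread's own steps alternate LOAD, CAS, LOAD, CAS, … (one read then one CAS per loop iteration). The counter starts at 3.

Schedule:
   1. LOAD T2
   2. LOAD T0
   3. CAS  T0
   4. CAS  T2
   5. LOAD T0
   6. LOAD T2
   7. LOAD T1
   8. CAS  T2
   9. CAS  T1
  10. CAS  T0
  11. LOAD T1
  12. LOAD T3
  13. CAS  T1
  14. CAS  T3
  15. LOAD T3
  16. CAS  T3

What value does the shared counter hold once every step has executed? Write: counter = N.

   1) LOAD T2:  M=3  r_T2=3
   2) LOAD T0:  M=3  r_T0=3
   3) CAS  T0:  M=4  r_T0=3 ✓
   4) CAS  T2:  M=4  r_T2=3 ✗
   5) LOAD T0:  M=4  r_T0=4
   6) LOAD T2:  M=4  r_T2=4
   7) LOAD T1:  M=4  r_T1=4
   8) CAS  T2:  M=5  r_T2=4 ✓
   9) CAS  T1:  M=5  r_T1=4 ✗
  10) CAS  T0:  M=5  r_T0=4 ✗
  11) LOAD T1:  M=5  r_T1=5
  12) LOAD T3:  M=5  r_T3=5
  13) CAS  T1:  M=6  r_T1=5 ✓
  14) CAS  T3:  M=6  r_T3=5 ✗
  15) LOAD T3:  M=6  r_T3=6
  16) CAS  T3:  M=7  r_T3=6 ✓

counter = 7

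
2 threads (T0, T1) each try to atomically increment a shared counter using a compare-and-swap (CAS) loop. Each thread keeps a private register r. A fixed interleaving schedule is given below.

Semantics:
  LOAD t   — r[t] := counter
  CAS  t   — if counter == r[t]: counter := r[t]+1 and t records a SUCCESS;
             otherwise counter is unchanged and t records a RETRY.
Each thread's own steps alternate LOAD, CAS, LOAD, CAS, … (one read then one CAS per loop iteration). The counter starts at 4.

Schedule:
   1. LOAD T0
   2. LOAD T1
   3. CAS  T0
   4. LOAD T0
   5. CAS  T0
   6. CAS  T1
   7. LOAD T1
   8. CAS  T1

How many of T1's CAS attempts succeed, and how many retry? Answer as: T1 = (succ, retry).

[1] T0.load  rd  (counter 4, T0.r 4)
[2] T1.load  rd  (counter 4, T1.r 4)
[3] T0.cas  hit  (counter 5, T0.r 4)
[4] T0.load  rd  (counter 5, T0.r 5)
[5] T0.cas  hit  (counter 6, T0.r 5)
[6] T1.cas  miss  (counter 6, T1.r 4)
[7] T1.load  rd  (counter 6, T1.r 6)
[8] T1.cas  hit  (counter 7, T1.r 6)

T1 = (1, 1)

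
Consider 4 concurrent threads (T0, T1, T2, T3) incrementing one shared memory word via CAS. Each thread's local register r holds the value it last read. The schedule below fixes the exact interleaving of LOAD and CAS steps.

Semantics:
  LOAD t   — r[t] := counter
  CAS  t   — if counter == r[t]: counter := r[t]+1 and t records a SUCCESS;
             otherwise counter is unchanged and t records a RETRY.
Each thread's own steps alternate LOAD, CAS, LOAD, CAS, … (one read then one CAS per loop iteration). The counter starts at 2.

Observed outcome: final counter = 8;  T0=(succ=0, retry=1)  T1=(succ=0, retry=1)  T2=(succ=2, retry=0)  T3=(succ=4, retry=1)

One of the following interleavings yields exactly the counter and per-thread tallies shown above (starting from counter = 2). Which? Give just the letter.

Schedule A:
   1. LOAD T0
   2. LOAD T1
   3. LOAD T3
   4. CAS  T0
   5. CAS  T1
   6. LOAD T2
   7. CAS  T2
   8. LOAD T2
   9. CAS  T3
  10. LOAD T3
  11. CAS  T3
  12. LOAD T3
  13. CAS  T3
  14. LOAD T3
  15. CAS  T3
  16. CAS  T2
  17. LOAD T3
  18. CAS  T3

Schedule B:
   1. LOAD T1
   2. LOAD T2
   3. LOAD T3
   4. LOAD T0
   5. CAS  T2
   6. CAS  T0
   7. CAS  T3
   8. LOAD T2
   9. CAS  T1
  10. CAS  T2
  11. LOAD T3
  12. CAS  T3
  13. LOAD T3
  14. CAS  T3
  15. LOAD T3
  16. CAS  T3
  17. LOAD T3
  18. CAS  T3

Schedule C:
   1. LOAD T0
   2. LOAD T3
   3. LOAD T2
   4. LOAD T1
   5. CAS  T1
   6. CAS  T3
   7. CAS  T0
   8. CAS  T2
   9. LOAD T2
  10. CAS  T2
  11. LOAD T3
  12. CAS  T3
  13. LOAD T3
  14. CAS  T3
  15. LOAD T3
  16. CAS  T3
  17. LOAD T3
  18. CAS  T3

Run B:
1. LOAD T1 → mem=2 r[T1]=2 [LOAD]
2. LOAD T2 → mem=2 r[T2]=2 [LOAD]
3. LOAD T3 → mem=2 r[T3]=2 [LOAD]
4. LOAD T0 → mem=2 r[T0]=2 [LOAD]
5. CAS T2 → mem=3 r[T2]=2 [OK]
6. CAS T0 → mem=3 r[T0]=2 [RETRY]
7. CAS T3 → mem=3 r[T3]=2 [RETRY]
8. LOAD T2 → mem=3 r[T2]=3 [LOAD]
9. CAS T1 → mem=3 r[T1]=2 [RETRY]
10. CAS T2 → mem=4 r[T2]=3 [OK]
11. LOAD T3 → mem=4 r[T3]=4 [LOAD]
12. CAS T3 → mem=5 r[T3]=4 [OK]
13. LOAD T3 → mem=5 r[T3]=5 [LOAD]
14. CAS T3 → mem=6 r[T3]=5 [OK]
15. LOAD T3 → mem=6 r[T3]=6 [LOAD]
16. CAS T3 → mem=7 r[T3]=6 [OK]
17. LOAD T3 → mem=7 r[T3]=7 [LOAD]
18. CAS T3 → mem=8 r[T3]=7 [OK]

B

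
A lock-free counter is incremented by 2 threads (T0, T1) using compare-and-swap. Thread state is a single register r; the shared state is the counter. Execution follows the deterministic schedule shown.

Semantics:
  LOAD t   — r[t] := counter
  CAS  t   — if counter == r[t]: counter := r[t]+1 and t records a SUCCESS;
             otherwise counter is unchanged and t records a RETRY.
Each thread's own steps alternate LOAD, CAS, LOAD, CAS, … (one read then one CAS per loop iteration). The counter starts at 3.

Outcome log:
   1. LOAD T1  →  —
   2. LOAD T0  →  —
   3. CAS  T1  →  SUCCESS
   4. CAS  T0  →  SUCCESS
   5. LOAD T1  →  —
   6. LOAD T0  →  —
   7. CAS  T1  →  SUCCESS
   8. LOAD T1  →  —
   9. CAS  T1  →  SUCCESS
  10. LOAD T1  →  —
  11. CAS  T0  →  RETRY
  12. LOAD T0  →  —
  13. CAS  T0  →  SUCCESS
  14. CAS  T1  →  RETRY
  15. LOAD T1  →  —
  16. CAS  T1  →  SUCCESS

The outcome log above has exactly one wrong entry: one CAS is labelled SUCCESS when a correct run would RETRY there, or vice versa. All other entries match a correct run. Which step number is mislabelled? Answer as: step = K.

step = 4

Reference trace:
#1 T1 reads 3
#2 T0 reads 3
#3 T1 CAS(3→4) writes; counter now 4
#4 T0 CAS(3→4) fails; counter now 4
#5 T1 reads 4
#6 T0 reads 4
#7 T1 CAS(4→5) writes; counter now 5
#8 T1 reads 5
#9 T1 CAS(5→6) writes; counter now 6
#10 T1 reads 6
#11 T0 CAS(4→5) fails; counter now 6
#12 T0 reads 6
#13 T0 CAS(6→7) writes; counter now 7
#14 T1 CAS(6→7) fails; counter now 7
#15 T1 reads 7
#16 T1 CAS(7→8) writes; counter now 8
Log disagrees first at step 4.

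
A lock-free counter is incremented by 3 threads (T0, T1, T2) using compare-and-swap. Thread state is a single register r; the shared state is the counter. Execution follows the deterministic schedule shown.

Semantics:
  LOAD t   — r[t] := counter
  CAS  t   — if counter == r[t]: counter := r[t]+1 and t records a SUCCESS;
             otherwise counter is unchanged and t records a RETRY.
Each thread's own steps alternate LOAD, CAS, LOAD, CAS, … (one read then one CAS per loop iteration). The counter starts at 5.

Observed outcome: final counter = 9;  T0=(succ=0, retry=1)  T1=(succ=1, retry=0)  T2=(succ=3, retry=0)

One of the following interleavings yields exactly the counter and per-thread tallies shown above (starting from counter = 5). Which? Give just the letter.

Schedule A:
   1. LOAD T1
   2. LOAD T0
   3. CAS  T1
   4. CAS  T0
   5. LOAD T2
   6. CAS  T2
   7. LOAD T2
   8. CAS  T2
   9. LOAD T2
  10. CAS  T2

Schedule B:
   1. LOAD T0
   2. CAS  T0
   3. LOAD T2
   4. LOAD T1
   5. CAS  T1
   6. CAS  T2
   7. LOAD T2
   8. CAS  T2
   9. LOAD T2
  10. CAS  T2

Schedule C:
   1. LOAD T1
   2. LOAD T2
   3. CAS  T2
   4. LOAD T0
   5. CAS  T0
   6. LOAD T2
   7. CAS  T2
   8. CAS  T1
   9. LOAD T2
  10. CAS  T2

A

Simulating candidate A:
T1 LOAD — after: cnt=5, r=5 — load
T0 LOAD — after: cnt=5, r=5 — load
T1 CAS — after: cnt=6, r=5 — ok
T0 CAS — after: cnt=6, r=5 — retry
T2 LOAD — after: cnt=6, r=6 — load
T2 CAS — after: cnt=7, r=6 — ok
T2 LOAD — after: cnt=7, r=7 — load
T2 CAS — after: cnt=8, r=7 — ok
T2 LOAD — after: cnt=8, r=8 — load
T2 CAS — after: cnt=9, r=8 — ok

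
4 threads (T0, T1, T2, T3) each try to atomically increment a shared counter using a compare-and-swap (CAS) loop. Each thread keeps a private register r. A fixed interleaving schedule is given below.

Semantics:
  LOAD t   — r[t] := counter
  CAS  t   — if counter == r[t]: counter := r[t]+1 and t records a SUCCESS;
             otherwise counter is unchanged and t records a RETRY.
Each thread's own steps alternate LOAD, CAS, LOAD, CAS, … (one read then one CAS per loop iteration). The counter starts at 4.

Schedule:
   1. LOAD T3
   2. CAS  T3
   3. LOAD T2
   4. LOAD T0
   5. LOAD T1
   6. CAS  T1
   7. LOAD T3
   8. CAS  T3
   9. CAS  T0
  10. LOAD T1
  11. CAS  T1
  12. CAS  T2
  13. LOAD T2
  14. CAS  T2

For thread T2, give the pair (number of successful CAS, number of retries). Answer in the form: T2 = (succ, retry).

T2 = (1, 1)

step 1: T3 LOAD ⇒ load; ctr=4 reg=4
step 2: T3 CAS ⇒ ok; ctr=5 reg=4
step 3: T2 LOAD ⇒ load; ctr=5 reg=5
step 4: T0 LOAD ⇒ load; ctr=5 reg=5
step 5: T1 LOAD ⇒ load; ctr=5 reg=5
step 6: T1 CAS ⇒ ok; ctr=6 reg=5
step 7: T3 LOAD ⇒ load; ctr=6 reg=6
step 8: T3 CAS ⇒ ok; ctr=7 reg=6
step 9: T0 CAS ⇒ retry; ctr=7 reg=5
step 10: T1 LOAD ⇒ load; ctr=7 reg=7
step 11: T1 CAS ⇒ ok; ctr=8 reg=7
step 12: T2 CAS ⇒ retry; ctr=8 reg=5
step 13: T2 LOAD ⇒ load; ctr=8 reg=8
step 14: T2 CAS ⇒ ok; ctr=9 reg=8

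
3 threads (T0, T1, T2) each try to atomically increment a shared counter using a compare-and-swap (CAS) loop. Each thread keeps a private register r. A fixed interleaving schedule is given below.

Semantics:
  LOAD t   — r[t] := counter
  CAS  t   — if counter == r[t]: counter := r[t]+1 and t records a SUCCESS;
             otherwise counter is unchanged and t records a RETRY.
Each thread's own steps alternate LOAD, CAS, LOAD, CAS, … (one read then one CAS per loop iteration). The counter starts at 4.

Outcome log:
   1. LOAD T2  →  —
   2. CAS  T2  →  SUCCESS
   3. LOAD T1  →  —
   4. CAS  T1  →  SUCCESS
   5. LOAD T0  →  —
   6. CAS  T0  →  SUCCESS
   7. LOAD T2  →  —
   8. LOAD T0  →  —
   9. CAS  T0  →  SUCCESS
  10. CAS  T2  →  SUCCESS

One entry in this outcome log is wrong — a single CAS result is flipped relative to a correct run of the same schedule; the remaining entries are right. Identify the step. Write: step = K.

Re-executing:
   1) LOAD T2:  M=4  r_T2=4
   2) CAS  T2:  M=5  r_T2=4 ✓
   3) LOAD T1:  M=5  r_T1=5
   4) CAS  T1:  M=6  r_T1=5 ✓
   5) LOAD T0:  M=6  r_T0=6
   6) CAS  T0:  M=7  r_T0=6 ✓
   7) LOAD T2:  M=7  r_T2=7
   8) LOAD T0:  M=7  r_T0=7
   9) CAS  T0:  M=8  r_T0=7 ✓
  10) CAS  T2:  M=8  r_T2=7 ✗
Mismatch at 10.

step = 10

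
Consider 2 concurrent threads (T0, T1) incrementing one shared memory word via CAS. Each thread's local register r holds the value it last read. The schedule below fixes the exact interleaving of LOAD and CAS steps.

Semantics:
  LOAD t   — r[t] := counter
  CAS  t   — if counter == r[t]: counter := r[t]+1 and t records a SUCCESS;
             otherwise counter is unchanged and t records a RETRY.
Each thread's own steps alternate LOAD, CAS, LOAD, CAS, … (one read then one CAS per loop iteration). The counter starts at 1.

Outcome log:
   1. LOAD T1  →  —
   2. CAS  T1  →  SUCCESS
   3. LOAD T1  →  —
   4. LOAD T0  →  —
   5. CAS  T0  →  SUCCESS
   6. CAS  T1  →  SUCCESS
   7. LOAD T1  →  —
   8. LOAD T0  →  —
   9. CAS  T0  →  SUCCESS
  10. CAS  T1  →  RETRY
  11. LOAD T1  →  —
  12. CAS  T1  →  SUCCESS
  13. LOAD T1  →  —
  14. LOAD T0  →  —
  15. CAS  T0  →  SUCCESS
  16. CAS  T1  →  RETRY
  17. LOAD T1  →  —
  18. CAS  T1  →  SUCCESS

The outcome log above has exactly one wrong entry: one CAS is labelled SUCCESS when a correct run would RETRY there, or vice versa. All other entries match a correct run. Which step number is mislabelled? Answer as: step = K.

step = 6

Reference trace:
step 1: T1 LOAD ⇒ load; ctr=1 reg=1
step 2: T1 CAS ⇒ ok; ctr=2 reg=1
step 3: T1 LOAD ⇒ load; ctr=2 reg=2
step 4: T0 LOAD ⇒ load; ctr=2 reg=2
step 5: T0 CAS ⇒ ok; ctr=3 reg=2
step 6: T1 CAS ⇒ retry; ctr=3 reg=2
step 7: T1 LOAD ⇒ load; ctr=3 reg=3
step 8: T0 LOAD ⇒ load; ctr=3 reg=3
step 9: T0 CAS ⇒ ok; ctr=4 reg=3
step 10: T1 CAS ⇒ retry; ctr=4 reg=3
step 11: T1 LOAD ⇒ load; ctr=4 reg=4
step 12: T1 CAS ⇒ ok; ctr=5 reg=4
step 13: T1 LOAD ⇒ load; ctr=5 reg=5
step 14: T0 LOAD ⇒ load; ctr=5 reg=5
step 15: T0 CAS ⇒ ok; ctr=6 reg=5
step 16: T1 CAS ⇒ retry; ctr=6 reg=5
step 17: T1 LOAD ⇒ load; ctr=6 reg=6
step 18: T1 CAS ⇒ ok; ctr=7 reg=6
Flip is step 6.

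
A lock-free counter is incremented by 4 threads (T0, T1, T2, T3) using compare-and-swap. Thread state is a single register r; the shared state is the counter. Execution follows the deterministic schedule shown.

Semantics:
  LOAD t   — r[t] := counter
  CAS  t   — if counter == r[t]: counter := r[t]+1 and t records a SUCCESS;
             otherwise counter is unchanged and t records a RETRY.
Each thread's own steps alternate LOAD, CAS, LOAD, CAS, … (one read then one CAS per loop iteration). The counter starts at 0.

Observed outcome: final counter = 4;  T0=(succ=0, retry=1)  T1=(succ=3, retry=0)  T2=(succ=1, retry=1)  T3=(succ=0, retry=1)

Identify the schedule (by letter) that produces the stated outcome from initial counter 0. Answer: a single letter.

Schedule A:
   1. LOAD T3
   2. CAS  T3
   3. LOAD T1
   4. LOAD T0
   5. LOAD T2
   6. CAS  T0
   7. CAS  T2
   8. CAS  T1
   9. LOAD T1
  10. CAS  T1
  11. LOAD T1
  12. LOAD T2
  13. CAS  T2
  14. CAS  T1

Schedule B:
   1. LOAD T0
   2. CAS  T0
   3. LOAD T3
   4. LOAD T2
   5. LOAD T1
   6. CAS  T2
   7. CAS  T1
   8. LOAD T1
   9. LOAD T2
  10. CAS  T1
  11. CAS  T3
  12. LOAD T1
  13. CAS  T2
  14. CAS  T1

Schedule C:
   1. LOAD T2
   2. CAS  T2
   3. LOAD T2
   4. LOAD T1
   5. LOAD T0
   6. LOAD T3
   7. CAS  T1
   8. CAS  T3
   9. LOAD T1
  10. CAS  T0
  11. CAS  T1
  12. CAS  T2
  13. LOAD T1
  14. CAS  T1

Simulating candidate C:
[1] T2.load  rd  (counter 0, T2.r 0)
[2] T2.cas  hit  (counter 1, T2.r 0)
[3] T2.load  rd  (counter 1, T2.r 1)
[4] T1.load  rd  (counter 1, T1.r 1)
[5] T0.load  rd  (counter 1, T0.r 1)
[6] T3.load  rd  (counter 1, T3.r 1)
[7] T1.cas  hit  (counter 2, T1.r 1)
[8] T3.cas  miss  (counter 2, T3.r 1)
[9] T1.load  rd  (counter 2, T1.r 2)
[10] T0.cas  miss  (counter 2, T0.r 1)
[11] T1.cas  hit  (counter 3, T1.r 2)
[12] T2.cas  miss  (counter 3, T2.r 1)
[13] T1.load  rd  (counter 3, T1.r 3)
[14] T1.cas  hit  (counter 4, T1.r 3)

C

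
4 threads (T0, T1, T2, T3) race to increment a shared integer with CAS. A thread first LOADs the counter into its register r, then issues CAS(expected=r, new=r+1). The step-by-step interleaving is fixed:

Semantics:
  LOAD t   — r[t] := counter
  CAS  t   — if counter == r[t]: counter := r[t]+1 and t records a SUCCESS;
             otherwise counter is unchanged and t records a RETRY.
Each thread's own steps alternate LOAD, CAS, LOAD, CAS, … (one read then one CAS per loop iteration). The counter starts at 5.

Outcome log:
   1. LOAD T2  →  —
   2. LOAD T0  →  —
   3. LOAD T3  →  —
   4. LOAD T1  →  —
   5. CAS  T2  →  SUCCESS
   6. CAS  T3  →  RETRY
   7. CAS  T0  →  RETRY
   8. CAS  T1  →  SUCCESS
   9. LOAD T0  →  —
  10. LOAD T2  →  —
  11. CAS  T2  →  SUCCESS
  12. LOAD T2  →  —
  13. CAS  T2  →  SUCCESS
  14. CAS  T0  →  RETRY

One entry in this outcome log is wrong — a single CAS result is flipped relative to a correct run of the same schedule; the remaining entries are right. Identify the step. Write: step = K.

step = 8

Reference trace:
step 1: T2 LOAD ⇒ load; ctr=5 reg=5
step 2: T0 LOAD ⇒ load; ctr=5 reg=5
step 3: T3 LOAD ⇒ load; ctr=5 reg=5
step 4: T1 LOAD ⇒ load; ctr=5 reg=5
step 5: T2 CAS ⇒ ok; ctr=6 reg=5
step 6: T3 CAS ⇒ retry; ctr=6 reg=5
step 7: T0 CAS ⇒ retry; ctr=6 reg=5
step 8: T1 CAS ⇒ retry; ctr=6 reg=5
step 9: T0 LOAD ⇒ load; ctr=6 reg=6
step 10: T2 LOAD ⇒ load; ctr=6 reg=6
step 11: T2 CAS ⇒ ok; ctr=7 reg=6
step 12: T2 LOAD ⇒ load; ctr=7 reg=7
step 13: T2 CAS ⇒ ok; ctr=8 reg=7
step 14: T0 CAS ⇒ retry; ctr=8 reg=6
Log disagrees first at step 8.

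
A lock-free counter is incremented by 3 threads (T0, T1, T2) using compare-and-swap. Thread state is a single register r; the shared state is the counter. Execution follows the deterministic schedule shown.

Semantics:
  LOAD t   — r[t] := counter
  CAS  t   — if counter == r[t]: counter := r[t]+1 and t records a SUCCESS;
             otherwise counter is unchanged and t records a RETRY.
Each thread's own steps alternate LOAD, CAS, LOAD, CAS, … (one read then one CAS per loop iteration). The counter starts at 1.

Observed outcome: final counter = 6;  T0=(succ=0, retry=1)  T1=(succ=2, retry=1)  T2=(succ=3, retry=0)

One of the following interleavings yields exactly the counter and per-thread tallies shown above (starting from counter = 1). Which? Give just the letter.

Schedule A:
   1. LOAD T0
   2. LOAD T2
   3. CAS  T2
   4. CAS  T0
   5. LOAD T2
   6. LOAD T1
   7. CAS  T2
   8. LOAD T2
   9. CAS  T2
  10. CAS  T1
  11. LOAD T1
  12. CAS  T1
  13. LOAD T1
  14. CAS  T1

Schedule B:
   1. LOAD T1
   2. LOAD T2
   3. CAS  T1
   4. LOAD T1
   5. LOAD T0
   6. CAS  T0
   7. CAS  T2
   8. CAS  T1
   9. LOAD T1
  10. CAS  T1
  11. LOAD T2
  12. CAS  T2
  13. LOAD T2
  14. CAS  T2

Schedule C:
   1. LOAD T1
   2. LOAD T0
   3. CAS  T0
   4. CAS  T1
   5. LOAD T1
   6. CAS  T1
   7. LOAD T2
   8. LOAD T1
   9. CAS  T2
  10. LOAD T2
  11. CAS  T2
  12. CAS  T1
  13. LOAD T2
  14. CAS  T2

A

Run A:
[1] T0.load  rd  (counter 1, T0.r 1)
[2] T2.load  rd  (counter 1, T2.r 1)
[3] T2.cas  hit  (counter 2, T2.r 1)
[4] T0.cas  miss  (counter 2, T0.r 1)
[5] T2.load  rd  (counter 2, T2.r 2)
[6] T1.load  rd  (counter 2, T1.r 2)
[7] T2.cas  hit  (counter 3, T2.r 2)
[8] T2.load  rd  (counter 3, T2.r 3)
[9] T2.cas  hit  (counter 4, T2.r 3)
[10] T1.cas  miss  (counter 4, T1.r 2)
[11] T1.load  rd  (counter 4, T1.r 4)
[12] T1.cas  hit  (counter 5, T1.r 4)
[13] T1.load  rd  (counter 5, T1.r 5)
[14] T1.cas  hit  (counter 6, T1.r 5)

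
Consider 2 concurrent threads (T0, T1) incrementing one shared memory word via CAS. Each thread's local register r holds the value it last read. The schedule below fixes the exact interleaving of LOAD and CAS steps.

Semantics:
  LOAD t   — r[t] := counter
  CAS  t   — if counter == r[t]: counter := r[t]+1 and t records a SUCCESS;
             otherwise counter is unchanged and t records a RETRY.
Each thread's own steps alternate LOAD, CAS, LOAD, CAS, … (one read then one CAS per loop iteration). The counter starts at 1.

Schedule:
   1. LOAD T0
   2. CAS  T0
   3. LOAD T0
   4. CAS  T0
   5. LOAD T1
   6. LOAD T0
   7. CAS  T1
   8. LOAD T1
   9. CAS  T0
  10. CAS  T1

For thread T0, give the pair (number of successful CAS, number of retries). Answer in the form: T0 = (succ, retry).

T0 = (2, 1)

step 1: T0 LOAD ⇒ load; ctr=1 reg=1
step 2: T0 CAS ⇒ ok; ctr=2 reg=1
step 3: T0 LOAD ⇒ load; ctr=2 reg=2
step 4: T0 CAS ⇒ ok; ctr=3 reg=2
step 5: T1 LOAD ⇒ load; ctr=3 reg=3
step 6: T0 LOAD ⇒ load; ctr=3 reg=3
step 7: T1 CAS ⇒ ok; ctr=4 reg=3
step 8: T1 LOAD ⇒ load; ctr=4 reg=4
step 9: T0 CAS ⇒ retry; ctr=4 reg=3
step 10: T1 CAS ⇒ ok; ctr=5 reg=4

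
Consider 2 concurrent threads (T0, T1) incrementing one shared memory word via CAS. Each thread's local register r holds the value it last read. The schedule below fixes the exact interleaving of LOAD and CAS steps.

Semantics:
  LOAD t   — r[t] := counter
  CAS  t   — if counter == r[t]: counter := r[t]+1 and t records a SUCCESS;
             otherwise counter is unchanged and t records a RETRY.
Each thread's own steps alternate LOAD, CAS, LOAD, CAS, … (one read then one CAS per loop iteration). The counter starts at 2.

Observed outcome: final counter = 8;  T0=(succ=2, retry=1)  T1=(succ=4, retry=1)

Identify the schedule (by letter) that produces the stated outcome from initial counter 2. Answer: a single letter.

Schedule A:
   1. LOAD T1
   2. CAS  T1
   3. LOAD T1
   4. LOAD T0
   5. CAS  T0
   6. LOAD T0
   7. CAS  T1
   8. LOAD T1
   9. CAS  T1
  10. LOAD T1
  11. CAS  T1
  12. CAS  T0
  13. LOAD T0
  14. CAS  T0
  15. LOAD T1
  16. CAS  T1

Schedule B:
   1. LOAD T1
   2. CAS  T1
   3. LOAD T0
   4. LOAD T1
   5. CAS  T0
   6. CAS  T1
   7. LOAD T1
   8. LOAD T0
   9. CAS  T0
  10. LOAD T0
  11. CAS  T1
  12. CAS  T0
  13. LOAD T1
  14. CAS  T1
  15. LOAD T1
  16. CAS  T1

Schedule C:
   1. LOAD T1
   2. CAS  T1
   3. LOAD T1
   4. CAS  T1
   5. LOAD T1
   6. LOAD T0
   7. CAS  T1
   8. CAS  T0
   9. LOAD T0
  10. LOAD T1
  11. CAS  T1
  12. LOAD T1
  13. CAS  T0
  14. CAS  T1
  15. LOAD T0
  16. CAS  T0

A

Run A:
#1 T1 reads 2
#2 T1 CAS(2→3) writes; counter now 3
#3 T1 reads 3
#4 T0 reads 3
#5 T0 CAS(3→4) writes; counter now 4
#6 T0 reads 4
#7 T1 CAS(3→4) fails; counter now 4
#8 T1 reads 4
#9 T1 CAS(4→5) writes; counter now 5
#10 T1 reads 5
#11 T1 CAS(5→6) writes; counter now 6
#12 T0 CAS(4→5) fails; counter now 6
#13 T0 reads 6
#14 T0 CAS(6→7) writes; counter now 7
#15 T1 reads 7
#16 T1 CAS(7→8) writes; counter now 8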